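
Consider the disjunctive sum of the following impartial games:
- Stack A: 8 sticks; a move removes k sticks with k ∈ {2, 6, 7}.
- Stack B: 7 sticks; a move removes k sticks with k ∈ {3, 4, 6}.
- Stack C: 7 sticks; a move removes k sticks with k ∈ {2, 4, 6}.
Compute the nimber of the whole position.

3

For stack A, compute g(0), g(1), … with moves {2, 6, 7}:
g(0) = mex{} = 0
g(1) = mex{} = 0
g(2) = mex{0} = 1
g(3) = mex{0} = 1
g(4) = mex{1} = 0
g(5) = mex{1} = 0
g(6) = mex{0} = 1
g(7) = mex{0} = 1
g(8) = mex{0,1} = 2
So g(8) = 2.
Build the Grundy sequence for stack B with g(k) = mex{g(k−s) : s ∈ {3, 4, 6}, s ≤ k}:
g(0) = mex{} = 0
g(1) = mex{} = 0
g(2) = mex{} = 0
g(3) = mex{0} = 1
g(4) = mex{0} = 1
g(5) = mex{0} = 1
g(6) = mex{0,1} = 2
g(7) = mex{0,1} = 2
So g(7) = 2.
Build the Grundy sequence for stack C with g(k) = mex{g(k−s) : s ∈ {2, 4, 6}, s ≤ k}:
k:     0  1  2  3  4  5  6  7
g(k):  0  0  1  1  2  2  3  3
So g(7) = 3.
By the Sprague-Grundy theorem, the Grundy value of a sum of independent games is the XOR of the component values.
Combined value = 2 XOR 2 XOR 3 = 3.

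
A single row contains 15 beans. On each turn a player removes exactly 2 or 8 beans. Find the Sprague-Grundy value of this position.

Compute g(0), g(1), … for moves {2, 8}:
k:     0  1  2  3  4  5  6  7  8  9 10 11 12 13 14 15
g(k):  0  0  1  1  0  0  1  1  2  2  0  0  1  1  0  0
So g(15) = 0.

0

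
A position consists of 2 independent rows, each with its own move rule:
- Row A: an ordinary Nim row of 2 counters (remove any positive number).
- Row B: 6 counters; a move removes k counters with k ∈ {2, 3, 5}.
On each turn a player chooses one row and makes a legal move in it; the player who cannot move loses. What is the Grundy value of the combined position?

1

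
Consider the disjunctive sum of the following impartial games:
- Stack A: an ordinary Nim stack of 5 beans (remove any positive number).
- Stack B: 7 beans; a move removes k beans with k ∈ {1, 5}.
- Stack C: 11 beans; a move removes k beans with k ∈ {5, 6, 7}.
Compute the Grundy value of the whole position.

Stack A is a plain Nim stack of size 5, so its Grundy value is 5.
Build the Grundy sequence for stack B with g(k) = mex{g(k−s) : s ∈ {1, 5}, s ≤ k}:
k:     0  1  2  3  4  5  6  7
g(k):  0  1  0  1  0  1  0  1
So g(7) = 1.
For stack C, compute g(0), g(1), … with moves {5, 6, 7}:
k:     0  1  2  3  4  5  6  7  8  9 10 11
g(k):  0  0  0  0  0  1  1  1  1  1  2  2
So g(11) = 2.
The value of a disjunctive sum is the nim-sum of the parts.
Combined value = 5 XOR 1 XOR 2 = 6.

6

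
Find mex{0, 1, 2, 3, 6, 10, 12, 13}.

4

The values 0, 1, 2, 3 are all present; 4 is the first non-negative integer missing from the set.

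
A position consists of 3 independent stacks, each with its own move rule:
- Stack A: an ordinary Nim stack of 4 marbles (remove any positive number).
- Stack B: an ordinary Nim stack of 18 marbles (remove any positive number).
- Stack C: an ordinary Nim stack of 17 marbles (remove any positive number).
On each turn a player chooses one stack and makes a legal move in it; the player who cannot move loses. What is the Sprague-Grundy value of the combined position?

Stack A is a plain Nim stack of size 4, so its Grundy value is 4.
Stack B is a plain Nim stack of size 18, so its Grundy value is 18.
Stack C is a plain Nim stack of size 17, so its Grundy value is 17.
By the Sprague-Grundy theorem, the Grundy value of a sum of independent games is the XOR of the component values.
Combined value = 4 ⊕ 18 ⊕ 17 = 7.

7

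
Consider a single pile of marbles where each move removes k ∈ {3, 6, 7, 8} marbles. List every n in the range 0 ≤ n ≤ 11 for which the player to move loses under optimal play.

0, 1, 2, 11

Compute g(0), g(1), … for moves {3, 6, 7, 8}:
g(0) = mex{} = 0
g(1) = mex{} = 0
g(2) = mex{} = 0
g(3) = mex{0} = 1
g(4) = mex{0} = 1
g(5) = mex{0} = 1
g(6) = mex{0,1} = 2
g(7) = mex{0,1} = 2
g(8) = mex{0,1} = 2
g(9) = mex{0,1,2} = 3
g(10) = mex{0,1,2} = 3
g(11) = mex{1,2} = 0
The P-positions (g = 0) in 0..11 are 0, 1, 2, 11.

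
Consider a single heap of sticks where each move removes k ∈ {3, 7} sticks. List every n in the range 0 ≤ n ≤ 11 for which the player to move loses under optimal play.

0, 1, 2, 6, 10, 11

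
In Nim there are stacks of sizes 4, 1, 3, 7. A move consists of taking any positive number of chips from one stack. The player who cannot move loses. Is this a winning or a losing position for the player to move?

Winning position

In binary:
  100  (4)
  001  (1)
  011  (3)
  111  (7)
  ---
  001  (1)
The nim-sum is 1 ≠ 0, so this is an N-position: the player to move can win.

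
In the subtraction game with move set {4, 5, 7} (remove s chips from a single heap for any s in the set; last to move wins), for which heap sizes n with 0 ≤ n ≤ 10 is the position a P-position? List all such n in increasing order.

Compute g(0), g(1), … for moves {4, 5, 7}:
k:     0  1  2  3  4  5  6  7  8  9 10
g(k):  0  0  0  0  1  1  1  1  2  2  2
The P-positions (g = 0) in 0..10 are 0, 1, 2, 3.

0, 1, 2, 3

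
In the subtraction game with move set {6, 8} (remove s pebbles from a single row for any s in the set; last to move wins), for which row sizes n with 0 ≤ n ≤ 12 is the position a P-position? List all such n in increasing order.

Compute g(0), g(1), … for moves {6, 8}:
k:     0  1  2  3  4  5  6  7  8  9 10 11 12
g(k):  0  0  0  0  0  0  1  1  1  1  1  1  2
The P-positions (g = 0) in 0..12 are 0, 1, 2, 3, 4, 5.

0, 1, 2, 3, 4, 5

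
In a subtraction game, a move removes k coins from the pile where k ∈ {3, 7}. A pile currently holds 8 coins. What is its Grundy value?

Grundy values for subtraction set {3, 7}:
g(0) = mex{} = 0
g(1) = mex{} = 0
g(2) = mex{} = 0
g(3) = mex{0} = 1
g(4) = mex{0} = 1
g(5) = mex{0} = 1
g(6) = mex{1} = 0
g(7) = mex{0,1} = 2
g(8) = mex{0,1} = 2
So g(8) = 2.

2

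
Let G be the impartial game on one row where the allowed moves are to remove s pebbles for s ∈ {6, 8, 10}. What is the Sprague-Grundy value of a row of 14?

Build the Grundy sequence with g(k) = mex{g(k−s) : s ∈ {6, 8, 10}, s ≤ k}:
g(0) = mex{} = 0
g(1) = mex{} = 0
g(2) = mex{} = 0
g(3) = mex{} = 0
g(4) = mex{} = 0
g(5) = mex{} = 0
g(6) = mex{0} = 1
g(7) = mex{0} = 1
g(8) = mex{0} = 1
g(9) = mex{0} = 1
g(10) = mex{0} = 1
g(11) = mex{0} = 1
g(12) = mex{0,1} = 2
g(13) = mex{0,1} = 2
g(14) = mex{0,1} = 2
So g(14) = 2.

2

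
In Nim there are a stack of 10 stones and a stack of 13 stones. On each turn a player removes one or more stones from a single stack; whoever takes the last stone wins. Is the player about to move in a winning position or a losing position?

Winning position

Nim-sum: 10 ⊕ 13 = 7.
The nim-sum is 7 ≠ 0, so this is an N-position: the player to move can win.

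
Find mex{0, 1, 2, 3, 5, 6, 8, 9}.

4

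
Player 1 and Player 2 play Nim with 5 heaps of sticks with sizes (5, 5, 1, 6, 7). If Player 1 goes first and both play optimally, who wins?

Player 2 wins

Compute the nim-sum pairwise:
5 ⊕ 5 = 0
0 ⊕ 1 = 1
1 ⊕ 6 = 7
7 ⊕ 7 = 0
The nim-sum is 0, so this is a P-position: the player to move is in a losing position under optimal play; Player 1 is about to move from it and so loses — Player 2 wins.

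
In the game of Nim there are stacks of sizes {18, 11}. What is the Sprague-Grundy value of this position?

25

Nim-sum: 18 ^ 11 = 25.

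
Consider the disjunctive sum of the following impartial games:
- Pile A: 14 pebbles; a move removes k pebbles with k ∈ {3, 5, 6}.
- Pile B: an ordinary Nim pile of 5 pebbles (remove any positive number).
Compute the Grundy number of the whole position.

Build the Grundy sequence for pile A with g(k) = mex{g(k−s) : s ∈ {3, 5, 6}, s ≤ k}:
g(0) = mex{} = 0
g(1) = mex{} = 0
g(2) = mex{} = 0
g(3) = mex{0} = 1
g(4) = mex{0} = 1
g(5) = mex{0} = 1
g(6) = mex{0,1} = 2
g(7) = mex{0,1} = 2
g(8) = mex{0,1} = 2
g(9) = mex{1,2} = 0
g(10) = mex{1,2} = 0
g(11) = mex{1,2} = 0
g(12) = mex{0,2} = 1
g(13) = mex{0,2} = 1
g(14) = mex{0,2} = 1
So g(14) = 1.
Pile B is a plain Nim pile of size 5, so its Grundy value is 5.
By the Sprague-Grundy theorem, the Grundy value of a sum of independent games is the XOR of the component values.
Combined value = 1 XOR 5 = 4.

4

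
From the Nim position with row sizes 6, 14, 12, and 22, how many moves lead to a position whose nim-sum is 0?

1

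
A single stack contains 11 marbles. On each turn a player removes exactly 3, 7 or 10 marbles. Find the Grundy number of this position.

3

Grundy values for subtraction set {3, 7, 10}:
g(0) = mex{} = 0
g(1) = mex{} = 0
g(2) = mex{} = 0
g(3) = mex{0} = 1
g(4) = mex{0} = 1
g(5) = mex{0} = 1
g(6) = mex{1} = 0
g(7) = mex{0,1} = 2
g(8) = mex{0,1} = 2
g(9) = mex{0} = 1
g(10) = mex{0,1,2} = 3
g(11) = mex{0,1,2} = 3
So g(11) = 3.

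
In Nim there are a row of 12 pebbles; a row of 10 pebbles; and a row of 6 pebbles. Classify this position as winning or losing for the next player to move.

Losing position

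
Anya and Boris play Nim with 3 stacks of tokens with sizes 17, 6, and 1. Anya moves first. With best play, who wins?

Anya wins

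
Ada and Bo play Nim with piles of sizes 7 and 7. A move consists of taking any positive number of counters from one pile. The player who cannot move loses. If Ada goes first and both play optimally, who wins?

Bo wins

In binary:
  111  (7)
  111  (7)
  ---
  000  (0)
The nim-sum is 0, so this is a P-position: the player to move is in a losing position under optimal play; Ada is about to move from it and so loses — Bo wins.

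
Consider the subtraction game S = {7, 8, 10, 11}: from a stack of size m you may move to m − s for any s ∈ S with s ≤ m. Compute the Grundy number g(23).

Build the Grundy sequence with g(k) = mex{g(k−s) : s ∈ {7, 8, 10, 11}, s ≤ k}:
k:     0  1  2  3  4  5  6  7  8  9 10 11 12 13 14 15 16 17 18 19 20 21 22 23
g(k):  0  0  0  0  0  0  0  1  1  1  1  1  1  1  2  2  2  2  0  0  0  0  0  0
So g(23) = 0.

0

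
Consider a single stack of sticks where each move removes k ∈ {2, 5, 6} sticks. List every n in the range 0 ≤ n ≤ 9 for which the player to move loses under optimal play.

Compute g(0), g(1), … for moves {2, 5, 6}:
g(0) = mex{} = 0
g(1) = mex{} = 0
g(2) = mex{0} = 1
g(3) = mex{0} = 1
g(4) = mex{1} = 0
g(5) = mex{0,1} = 2
g(6) = mex{0} = 1
g(7) = mex{0,1,2} = 3
g(8) = mex{1} = 0
g(9) = mex{0,1,3} = 2
The P-positions (g = 0) in 0..9 are 0, 1, 4, 8.

0, 1, 4, 8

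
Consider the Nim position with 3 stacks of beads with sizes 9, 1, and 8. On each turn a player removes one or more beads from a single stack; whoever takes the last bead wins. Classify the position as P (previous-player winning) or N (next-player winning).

P-position

Nim-sum: 9 ^ 1 ^ 8 = 0.
The nim-sum is 0, so this is a P-position: the player to move is in a losing position under optimal play.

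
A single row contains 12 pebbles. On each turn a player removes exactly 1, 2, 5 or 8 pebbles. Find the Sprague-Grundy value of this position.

0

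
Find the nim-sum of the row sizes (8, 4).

12

Nim-sum: 8 ^ 4 = 12.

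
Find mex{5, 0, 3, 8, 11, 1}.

The values 0, 1 are all present; 2 is the first non-negative integer missing from the set.

2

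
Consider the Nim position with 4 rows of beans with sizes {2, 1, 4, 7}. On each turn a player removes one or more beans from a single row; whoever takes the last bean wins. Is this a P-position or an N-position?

P-position

Compute the nim-sum pairwise:
2 ^ 1 = 3
3 ^ 4 = 7
7 ^ 7 = 0
The nim-sum is 0, so this is a P-position: the player to move is in a losing position under optimal play.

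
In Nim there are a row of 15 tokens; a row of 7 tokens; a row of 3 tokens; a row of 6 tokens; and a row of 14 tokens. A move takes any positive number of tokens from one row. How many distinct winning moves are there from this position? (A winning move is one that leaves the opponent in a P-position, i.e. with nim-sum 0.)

5

Nim-sum: 15 XOR 7 XOR 3 XOR 6 XOR 14 = 3.
The overall nim-sum is X = 3. A row of size p has a winning move iff p XOR X < p (reduce it to p XOR X).
  15: 15 XOR 3 = 12 < 15 — winning move (to 12).
  7: 7 XOR 3 = 4 < 7 — winning move (to 4).
  3: 3 XOR 3 = 0 < 3 — winning move (to 0).
  6: 6 XOR 3 = 5 < 6 — winning move (to 5).
  14: 14 XOR 3 = 13 < 14 — winning move (to 13).
That gives 5 winning moves.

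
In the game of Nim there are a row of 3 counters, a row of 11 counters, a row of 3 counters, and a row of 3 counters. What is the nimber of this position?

8

Nim-sum: 3 XOR 11 XOR 3 XOR 3 = 8.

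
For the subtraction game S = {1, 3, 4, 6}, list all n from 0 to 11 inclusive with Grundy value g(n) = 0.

0, 2, 7, 9

Build the Grundy sequence with g(k) = mex{g(k−s) : s ∈ {1, 3, 4, 6}, s ≤ k}:
g(0) = mex{} = 0
g(1) = mex{0} = 1
g(2) = mex{1} = 0
g(3) = mex{0} = 1
g(4) = mex{0,1} = 2
g(5) = mex{0,1,2} = 3
g(6) = mex{0,1,3} = 2
g(7) = mex{1,2} = 0
g(8) = mex{0,2,3} = 1
g(9) = mex{1,2,3} = 0
g(10) = mex{0,2} = 1
g(11) = mex{0,1,3} = 2
The P-positions (g = 0) in 0..11 are 0, 2, 7, 9.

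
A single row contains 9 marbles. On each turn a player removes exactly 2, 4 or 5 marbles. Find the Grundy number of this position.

1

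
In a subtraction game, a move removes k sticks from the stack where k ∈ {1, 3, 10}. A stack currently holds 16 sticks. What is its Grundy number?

1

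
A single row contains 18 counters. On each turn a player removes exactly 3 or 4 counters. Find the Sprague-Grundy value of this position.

Compute g(0), g(1), … for moves {3, 4}:
k:     0  1  2  3  4  5  6  7  8  9 10 11 12 13 14 15 16 17 18
g(k):  0  0  0  1  1  1  2  0  0  0  1  1  1  2  0  0  0  1  1
So g(18) = 1.

1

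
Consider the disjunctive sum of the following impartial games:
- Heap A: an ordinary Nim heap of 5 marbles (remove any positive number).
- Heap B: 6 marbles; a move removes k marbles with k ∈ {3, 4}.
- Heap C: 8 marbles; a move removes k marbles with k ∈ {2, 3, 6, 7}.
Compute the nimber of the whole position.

5

Heap A is a plain Nim heap of size 5, so its Grundy value is 5.
Grundy values for heap B (subtraction set {3, 4}):
k:     0  1  2  3  4  5  6
g(k):  0  0  0  1  1  1  2
So g(6) = 2.
For heap C, compute g(0), g(1), … with moves {2, 3, 6, 7}:
g(0) = mex{} = 0
g(1) = mex{} = 0
g(2) = mex{0} = 1
g(3) = mex{0} = 1
g(4) = mex{0,1} = 2
g(5) = mex{1} = 0
g(6) = mex{0,1,2} = 3
g(7) = mex{0,2} = 1
g(8) = mex{0,1,3} = 2
So g(8) = 2.
The value of a disjunctive sum is the nim-sum of the parts.
Combined value = 5 ⊕ 2 ⊕ 2 = 5.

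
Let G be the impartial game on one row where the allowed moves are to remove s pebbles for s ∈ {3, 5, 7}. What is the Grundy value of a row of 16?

Build the Grundy sequence with g(k) = mex{g(k−s) : s ∈ {3, 5, 7}, s ≤ k}:
k:     0  1  2  3  4  5  6  7  8  9 10 11 12 13 14 15 16
g(k):  0  0  0  1  1  1  2  2  2  3  0  0  0  1  1  1  2
So g(16) = 2.

2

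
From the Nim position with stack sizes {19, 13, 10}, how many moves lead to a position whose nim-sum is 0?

Compute the nim-sum pairwise:
19 ^ 13 = 30
30 ^ 10 = 20
The overall nim-sum is X = 20. A stack of size p has a winning move iff p XOR X < p (reduce it to p XOR X).
  19: 19 XOR 20 = 7 < 19 — winning move (to 7).
  13: 13 XOR 20 = 25 ≥ 13 — no move.
  10: 10 XOR 20 = 30 ≥ 10 — no move.
That gives 1 winning move.

1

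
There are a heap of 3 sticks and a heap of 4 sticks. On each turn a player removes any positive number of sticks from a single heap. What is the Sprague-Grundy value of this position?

7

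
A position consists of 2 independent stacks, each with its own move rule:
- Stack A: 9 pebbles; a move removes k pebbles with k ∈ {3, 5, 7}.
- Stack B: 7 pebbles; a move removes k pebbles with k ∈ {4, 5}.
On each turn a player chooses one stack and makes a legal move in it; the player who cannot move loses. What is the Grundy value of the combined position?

2

For stack A, compute g(0), g(1), … with moves {3, 5, 7}:
k:     0  1  2  3  4  5  6  7  8  9
g(k):  0  0  0  1  1  1  2  2  2  3
So g(9) = 3.
Build the Grundy sequence for stack B with g(k) = mex{g(k−s) : s ∈ {4, 5}, s ≤ k}:
g(0) = mex{} = 0
g(1) = mex{} = 0
g(2) = mex{} = 0
g(3) = mex{} = 0
g(4) = mex{0} = 1
g(5) = mex{0} = 1
g(6) = mex{0} = 1
g(7) = mex{0} = 1
So g(7) = 1.
By the Sprague-Grundy theorem, the Grundy value of a sum of independent games is the XOR of the component values.
Combined value = 3 XOR 1 = 2.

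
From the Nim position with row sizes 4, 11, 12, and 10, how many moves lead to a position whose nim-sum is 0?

Compute the nim-sum pairwise:
4 ^ 11 = 15
15 ^ 12 = 3
3 ^ 10 = 9
The overall nim-sum is X = 9. A row of size p has a winning move iff p XOR X < p (reduce it to p XOR X).
  4: 4 XOR 9 = 13 ≥ 4 — no move.
  11: 11 XOR 9 = 2 < 11 — winning move (to 2).
  12: 12 XOR 9 = 5 < 12 — winning move (to 5).
  10: 10 XOR 9 = 3 < 10 — winning move (to 3).
That gives 3 winning moves.

3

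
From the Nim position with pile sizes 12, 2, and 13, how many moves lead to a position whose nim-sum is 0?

1

Write each in binary and XOR column by column:
  1100  (12)
  0010  (2)
  1101  (13)
  ----
  0011  (3)
The overall nim-sum is X = 3. A pile of size p has a winning move iff p XOR X < p (reduce it to p XOR X).
  12: 12 XOR 3 = 15 ≥ 12 — no move.
  2: 2 XOR 3 = 1 < 2 — winning move (to 1).
  13: 13 XOR 3 = 14 ≥ 13 — no move.
That gives 1 winning move.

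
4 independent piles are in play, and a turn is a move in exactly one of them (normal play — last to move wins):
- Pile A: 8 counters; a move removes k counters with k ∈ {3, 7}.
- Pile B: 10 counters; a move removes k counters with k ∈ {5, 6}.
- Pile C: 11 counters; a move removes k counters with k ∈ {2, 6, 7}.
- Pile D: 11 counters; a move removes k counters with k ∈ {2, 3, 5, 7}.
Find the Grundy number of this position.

0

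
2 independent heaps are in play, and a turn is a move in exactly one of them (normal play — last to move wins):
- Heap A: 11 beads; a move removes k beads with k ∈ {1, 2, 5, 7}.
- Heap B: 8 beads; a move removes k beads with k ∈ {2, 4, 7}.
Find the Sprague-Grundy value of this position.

3

Grundy values for heap A (subtraction set {1, 2, 5, 7}):
k:     0  1  2  3  4  5  6  7  8  9 10 11
g(k):  0  1  2  0  1  2  0  1  2  0  1  2
So g(11) = 2.
For heap B, compute g(0), g(1), … with moves {2, 4, 7}:
g(0) = mex{} = 0
g(1) = mex{} = 0
g(2) = mex{0} = 1
g(3) = mex{0} = 1
g(4) = mex{0,1} = 2
g(5) = mex{0,1} = 2
g(6) = mex{1,2} = 0
g(7) = mex{0,1,2} = 3
g(8) = mex{0,2} = 1
So g(8) = 1.
The value of a disjunctive sum is the nim-sum of the parts.
Combined value = 2 XOR 1 = 3.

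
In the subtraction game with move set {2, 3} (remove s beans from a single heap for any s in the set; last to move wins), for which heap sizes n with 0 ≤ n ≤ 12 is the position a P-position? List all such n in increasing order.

0, 1, 5, 6, 10, 11

Grundy values for subtraction set {2, 3}:
g(0) = mex{} = 0
g(1) = mex{} = 0
g(2) = mex{0} = 1
g(3) = mex{0} = 1
g(4) = mex{0,1} = 2
g(5) = mex{1} = 0
g(6) = mex{1,2} = 0
g(7) = mex{0,2} = 1
g(8) = mex{0} = 1
g(9) = mex{0,1} = 2
g(10) = mex{1} = 0
g(11) = mex{1,2} = 0
g(12) = mex{0,2} = 1
The P-positions (g = 0) in 0..12 are 0, 1, 5, 6, 10, 11.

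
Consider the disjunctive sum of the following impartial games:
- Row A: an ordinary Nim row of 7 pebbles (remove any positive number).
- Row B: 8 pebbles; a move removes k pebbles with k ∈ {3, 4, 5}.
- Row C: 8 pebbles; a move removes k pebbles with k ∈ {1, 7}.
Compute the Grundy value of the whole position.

7

Row A is a plain Nim row of size 7, so its Grundy value is 7.
Grundy values for row B (subtraction set {3, 4, 5}):
g(0) = mex{} = 0
g(1) = mex{} = 0
g(2) = mex{} = 0
g(3) = mex{0} = 1
g(4) = mex{0} = 1
g(5) = mex{0} = 1
g(6) = mex{0,1} = 2
g(7) = mex{0,1} = 2
g(8) = mex{1} = 0
So g(8) = 0.
For row C, compute g(0), g(1), … with moves {1, 7}:
k:     0  1  2  3  4  5  6  7  8
g(k):  0  1  0  1  0  1  0  1  0
So g(8) = 0.
The value of a disjunctive sum is the nim-sum of the parts.
Combined value = 7 ⊕ 0 ⊕ 0 = 7.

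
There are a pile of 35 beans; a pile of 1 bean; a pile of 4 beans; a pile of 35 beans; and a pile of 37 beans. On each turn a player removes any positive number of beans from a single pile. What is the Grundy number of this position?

32

Nim-sum: 35 ⊕ 1 ⊕ 4 ⊕ 35 ⊕ 37 = 32.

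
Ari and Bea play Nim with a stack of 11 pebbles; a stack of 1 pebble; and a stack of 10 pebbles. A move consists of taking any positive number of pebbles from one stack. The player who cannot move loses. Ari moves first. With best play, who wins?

Bea wins

Nim-sum: 11 XOR 1 XOR 10 = 0.
The nim-sum is 0, so this is a P-position: the player to move is in a losing position under optimal play; Ari is about to move from it and so loses — Bea wins.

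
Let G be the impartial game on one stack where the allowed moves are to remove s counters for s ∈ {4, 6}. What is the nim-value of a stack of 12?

Grundy values for subtraction set {4, 6}:
k:     0  1  2  3  4  5  6  7  8  9 10 11 12
g(k):  0  0  0  0  1  1  1  1  2  2  0  0  0
So g(12) = 0.

0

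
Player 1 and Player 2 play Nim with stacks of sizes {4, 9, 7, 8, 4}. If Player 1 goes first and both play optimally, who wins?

Nim-sum: 4 XOR 9 XOR 7 XOR 8 XOR 4 = 6.
The nim-sum is 6 ≠ 0, so this is an N-position: the player to move can win; Player 1 has a winning move.

Player 1 wins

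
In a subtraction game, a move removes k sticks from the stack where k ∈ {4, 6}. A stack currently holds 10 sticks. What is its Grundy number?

0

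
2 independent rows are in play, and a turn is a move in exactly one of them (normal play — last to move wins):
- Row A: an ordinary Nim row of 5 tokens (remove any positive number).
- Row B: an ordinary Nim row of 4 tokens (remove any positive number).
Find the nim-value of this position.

1

Row A is a plain Nim row of size 5, so its Grundy value is 5.
Row B is a plain Nim row of size 4, so its Grundy value is 4.
The value of a disjunctive sum is the nim-sum of the parts.
Combined value = 5 XOR 4 = 1.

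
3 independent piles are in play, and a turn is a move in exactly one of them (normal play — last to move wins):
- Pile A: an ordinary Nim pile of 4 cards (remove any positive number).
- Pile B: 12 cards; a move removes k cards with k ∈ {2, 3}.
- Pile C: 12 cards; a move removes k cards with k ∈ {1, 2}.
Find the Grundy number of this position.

Pile A is a plain Nim pile of size 4, so its Grundy value is 4.
Build the Grundy sequence for pile B with g(k) = mex{g(k−s) : s ∈ {2, 3}, s ≤ k}:
k:     0  1  2  3  4  5  6  7  8  9 10 11 12
g(k):  0  0  1  1  2  0  0  1  1  2  0  0  1
So g(12) = 1.
Grundy values for pile C (subtraction set {1, 2}):
k:     0  1  2  3  4  5  6  7  8  9 10 11 12
g(k):  0  1  2  0  1  2  0  1  2  0  1  2  0
So g(12) = 0.
The value of a disjunctive sum is the nim-sum of the parts.
Combined value = 4 ⊕ 1 ⊕ 0 = 5.

5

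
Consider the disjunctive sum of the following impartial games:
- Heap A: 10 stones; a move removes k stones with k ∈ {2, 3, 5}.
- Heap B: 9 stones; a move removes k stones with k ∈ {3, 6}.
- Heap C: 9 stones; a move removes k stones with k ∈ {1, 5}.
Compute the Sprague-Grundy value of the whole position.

Build the Grundy sequence for heap A with g(k) = mex{g(k−s) : s ∈ {2, 3, 5}, s ≤ k}:
k:     0  1  2  3  4  5  6  7  8  9 10
g(k):  0  0  1  1  2  2  3  0  0  1  1
So g(10) = 1.
For heap B, compute g(0), g(1), … with moves {3, 6}:
g(0) = mex{} = 0
g(1) = mex{} = 0
g(2) = mex{} = 0
g(3) = mex{0} = 1
g(4) = mex{0} = 1
g(5) = mex{0} = 1
g(6) = mex{0,1} = 2
g(7) = mex{0,1} = 2
g(8) = mex{0,1} = 2
g(9) = mex{1,2} = 0
So g(9) = 0.
Build the Grundy sequence for heap C with g(k) = mex{g(k−s) : s ∈ {1, 5}, s ≤ k}:
g(0) = mex{} = 0
g(1) = mex{0} = 1
g(2) = mex{1} = 0
g(3) = mex{0} = 1
g(4) = mex{1} = 0
g(5) = mex{0} = 1
g(6) = mex{1} = 0
g(7) = mex{0} = 1
g(8) = mex{1} = 0
g(9) = mex{0} = 1
So g(9) = 1.
The value of a disjunctive sum is the nim-sum of the parts.
Combined value = 1 ⊕ 0 ⊕ 1 = 0.

0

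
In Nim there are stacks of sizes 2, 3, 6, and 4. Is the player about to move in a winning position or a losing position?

Winning position

Nim-sum: 2 ⊕ 3 ⊕ 6 ⊕ 4 = 3.
The nim-sum is 3 ≠ 0, so this is an N-position: the player to move can win.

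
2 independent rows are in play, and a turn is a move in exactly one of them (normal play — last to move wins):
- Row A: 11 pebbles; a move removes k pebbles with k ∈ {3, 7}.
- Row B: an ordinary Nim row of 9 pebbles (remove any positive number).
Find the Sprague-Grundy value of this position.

9

Build the Grundy sequence for row A with g(k) = mex{g(k−s) : s ∈ {3, 7}, s ≤ k}:
g(0) = mex{} = 0
g(1) = mex{} = 0
g(2) = mex{} = 0
g(3) = mex{0} = 1
g(4) = mex{0} = 1
g(5) = mex{0} = 1
g(6) = mex{1} = 0
g(7) = mex{0,1} = 2
g(8) = mex{0,1} = 2
g(9) = mex{0} = 1
g(10) = mex{1,2} = 0
g(11) = mex{1,2} = 0
So g(11) = 0.
Row B is a plain Nim row of size 9, so its Grundy value is 9.
By the Sprague-Grundy theorem, the Grundy value of a sum of independent games is the XOR of the component values.
Combined value = 0 ⊕ 9 = 9.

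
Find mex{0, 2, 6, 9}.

0 is in the set but 1 is not, so the mex is 1.

1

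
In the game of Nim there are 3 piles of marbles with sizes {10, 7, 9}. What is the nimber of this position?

4

Compute the nim-sum pairwise:
10 XOR 7 = 13
13 XOR 9 = 4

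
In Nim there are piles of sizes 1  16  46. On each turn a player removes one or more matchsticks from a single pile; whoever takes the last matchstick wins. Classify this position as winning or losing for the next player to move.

Winning position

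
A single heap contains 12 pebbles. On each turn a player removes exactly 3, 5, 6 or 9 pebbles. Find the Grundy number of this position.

Grundy values for subtraction set {3, 5, 6, 9}:
k:     0  1  2  3  4  5  6  7  8  9 10 11 12
g(k):  0  0  0  1  1  1  2  2  2  3  3  3  0
So g(12) = 0.

0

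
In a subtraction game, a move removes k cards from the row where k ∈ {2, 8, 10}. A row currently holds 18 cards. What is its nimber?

1

Grundy values for subtraction set {2, 8, 10}:
k:     0  1  2  3  4  5  6  7  8  9 10 11 12 13 14 15 16 17 18
g(k):  0  0  1  1  0  0  1  1  2  2  3  3  2  2  3  3  0  0  1
So g(18) = 1.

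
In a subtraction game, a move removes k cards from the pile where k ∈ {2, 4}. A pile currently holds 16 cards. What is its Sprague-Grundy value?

Build the Grundy sequence with g(k) = mex{g(k−s) : s ∈ {2, 4}, s ≤ k}:
k:     0  1  2  3  4  5  6  7  8  9 10 11 12 13 14 15 16
g(k):  0  0  1  1  2  2  0  0  1  1  2  2  0  0  1  1  2
So g(16) = 2.

2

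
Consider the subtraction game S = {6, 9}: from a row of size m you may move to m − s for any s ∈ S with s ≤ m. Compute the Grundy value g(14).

2

Grundy values for subtraction set {6, 9}:
g(0) = mex{} = 0
g(1) = mex{} = 0
g(2) = mex{} = 0
g(3) = mex{} = 0
g(4) = mex{} = 0
g(5) = mex{} = 0
g(6) = mex{0} = 1
g(7) = mex{0} = 1
g(8) = mex{0} = 1
g(9) = mex{0} = 1
g(10) = mex{0} = 1
g(11) = mex{0} = 1
g(12) = mex{0,1} = 2
g(13) = mex{0,1} = 2
g(14) = mex{0,1} = 2
So g(14) = 2.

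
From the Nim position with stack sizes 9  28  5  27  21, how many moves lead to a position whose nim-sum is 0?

3

Nim-sum: 9 ⊕ 28 ⊕ 5 ⊕ 27 ⊕ 21 = 30.
The overall nim-sum is X = 30. A stack of size p has a winning move iff p XOR X < p (reduce it to p XOR X).
  9: 9 XOR 30 = 23 ≥ 9 — no move.
  28: 28 XOR 30 = 2 < 28 — winning move (to 2).
  5: 5 XOR 30 = 27 ≥ 5 — no move.
  27: 27 XOR 30 = 5 < 27 — winning move (to 5).
  21: 21 XOR 30 = 11 < 21 — winning move (to 11).
That gives 3 winning moves.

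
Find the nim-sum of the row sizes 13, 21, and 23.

Compute the nim-sum pairwise:
13 ⊕ 21 = 24
24 ⊕ 23 = 15

15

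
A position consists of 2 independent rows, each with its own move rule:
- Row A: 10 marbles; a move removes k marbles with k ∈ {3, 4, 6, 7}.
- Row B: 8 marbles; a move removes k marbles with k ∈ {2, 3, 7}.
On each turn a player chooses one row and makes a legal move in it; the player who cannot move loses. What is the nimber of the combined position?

For row A, compute g(0), g(1), … with moves {3, 4, 6, 7}:
k:     0  1  2  3  4  5  6  7  8  9 10
g(k):  0  0  0  1  1  1  2  2  2  3  0
So g(10) = 0.
Build the Grundy sequence for row B with g(k) = mex{g(k−s) : s ∈ {2, 3, 7}, s ≤ k}:
k:     0  1  2  3  4  5  6  7  8
g(k):  0  0  1  1  2  0  0  1  1
So g(8) = 1.
By the Sprague-Grundy theorem, the Grundy value of a sum of independent games is the XOR of the component values.
Combined value = 0 ⊕ 1 = 1.

1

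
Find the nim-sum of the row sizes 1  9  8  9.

9

Nim-sum: 1 ^ 9 ^ 8 ^ 9 = 9.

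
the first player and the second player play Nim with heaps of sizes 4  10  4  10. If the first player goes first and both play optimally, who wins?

the second player wins

Compute the nim-sum pairwise:
4 ⊕ 10 = 14
14 ⊕ 4 = 10
10 ⊕ 10 = 0
The nim-sum is 0, so this is a P-position: the player to move is in a losing position under optimal play; the first player is about to move from it and so loses — the second player wins.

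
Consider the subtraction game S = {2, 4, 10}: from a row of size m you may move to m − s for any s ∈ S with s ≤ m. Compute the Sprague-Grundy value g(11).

Build the Grundy sequence with g(k) = mex{g(k−s) : s ∈ {2, 4, 10}, s ≤ k}:
g(0) = mex{} = 0
g(1) = mex{} = 0
g(2) = mex{0} = 1
g(3) = mex{0} = 1
g(4) = mex{0,1} = 2
g(5) = mex{0,1} = 2
g(6) = mex{1,2} = 0
g(7) = mex{1,2} = 0
g(8) = mex{0,2} = 1
g(9) = mex{0,2} = 1
g(10) = mex{0,1} = 2
g(11) = mex{0,1} = 2
So g(11) = 2.

2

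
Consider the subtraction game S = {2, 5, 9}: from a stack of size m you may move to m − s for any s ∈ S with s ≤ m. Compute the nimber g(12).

2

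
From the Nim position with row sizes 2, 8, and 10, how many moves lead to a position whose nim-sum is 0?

0

Nim-sum: 2 ⊕ 8 ⊕ 10 = 0.
The nim-sum is already 0, so every move leaves a nonzero nim-sum — there are no winning moves.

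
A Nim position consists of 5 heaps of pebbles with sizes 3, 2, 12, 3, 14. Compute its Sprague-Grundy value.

0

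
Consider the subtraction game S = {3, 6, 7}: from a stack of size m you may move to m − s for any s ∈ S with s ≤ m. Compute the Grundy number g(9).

3

Compute g(0), g(1), … for moves {3, 6, 7}:
g(0) = mex{} = 0
g(1) = mex{} = 0
g(2) = mex{} = 0
g(3) = mex{0} = 1
g(4) = mex{0} = 1
g(5) = mex{0} = 1
g(6) = mex{0,1} = 2
g(7) = mex{0,1} = 2
g(8) = mex{0,1} = 2
g(9) = mex{0,1,2} = 3
So g(9) = 3.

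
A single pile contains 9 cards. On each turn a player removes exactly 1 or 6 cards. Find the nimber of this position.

0

Compute g(0), g(1), … for moves {1, 6}:
g(0) = mex{} = 0
g(1) = mex{0} = 1
g(2) = mex{1} = 0
g(3) = mex{0} = 1
g(4) = mex{1} = 0
g(5) = mex{0} = 1
g(6) = mex{0,1} = 2
g(7) = mex{1,2} = 0
g(8) = mex{0} = 1
g(9) = mex{1} = 0
So g(9) = 0.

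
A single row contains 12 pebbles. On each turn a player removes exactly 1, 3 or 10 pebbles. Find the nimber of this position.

2

Compute g(0), g(1), … for moves {1, 3, 10}:
g(0) = mex{} = 0
g(1) = mex{0} = 1
g(2) = mex{1} = 0
g(3) = mex{0} = 1
g(4) = mex{1} = 0
g(5) = mex{0} = 1
g(6) = mex{1} = 0
g(7) = mex{0} = 1
g(8) = mex{1} = 0
g(9) = mex{0} = 1
g(10) = mex{0,1} = 2
g(11) = mex{0,1,2} = 3
g(12) = mex{0,1,3} = 2
So g(12) = 2.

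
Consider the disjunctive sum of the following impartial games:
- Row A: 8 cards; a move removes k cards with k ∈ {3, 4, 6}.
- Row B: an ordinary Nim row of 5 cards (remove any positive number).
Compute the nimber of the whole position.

7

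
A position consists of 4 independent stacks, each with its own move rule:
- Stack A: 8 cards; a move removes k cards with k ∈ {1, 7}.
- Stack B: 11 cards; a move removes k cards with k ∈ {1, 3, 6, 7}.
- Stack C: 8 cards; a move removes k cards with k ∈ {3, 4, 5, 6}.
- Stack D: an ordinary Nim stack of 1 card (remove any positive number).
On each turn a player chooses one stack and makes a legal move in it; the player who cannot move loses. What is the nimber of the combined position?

0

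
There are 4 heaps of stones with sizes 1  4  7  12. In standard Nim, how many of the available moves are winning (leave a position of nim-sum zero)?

1

Compute the nim-sum pairwise:
1 ⊕ 4 = 5
5 ⊕ 7 = 2
2 ⊕ 12 = 14
The overall nim-sum is X = 14. A heap of size p has a winning move iff p XOR X < p (reduce it to p XOR X).
  1: 1 XOR 14 = 15 ≥ 1 — no move.
  4: 4 XOR 14 = 10 ≥ 4 — no move.
  7: 7 XOR 14 = 9 ≥ 7 — no move.
  12: 12 XOR 14 = 2 < 12 — winning move (to 2).
That gives 1 winning move.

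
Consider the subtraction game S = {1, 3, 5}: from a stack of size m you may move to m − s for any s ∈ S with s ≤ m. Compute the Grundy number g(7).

Grundy values for subtraction set {1, 3, 5}:
g(0) = mex{} = 0
g(1) = mex{0} = 1
g(2) = mex{1} = 0
g(3) = mex{0} = 1
g(4) = mex{1} = 0
g(5) = mex{0} = 1
g(6) = mex{1} = 0
g(7) = mex{0} = 1
So g(7) = 1.

1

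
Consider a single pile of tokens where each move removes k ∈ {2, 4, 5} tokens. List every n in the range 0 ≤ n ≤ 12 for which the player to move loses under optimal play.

Grundy values for subtraction set {2, 4, 5}:
g(0) = mex{} = 0
g(1) = mex{} = 0
g(2) = mex{0} = 1
g(3) = mex{0} = 1
g(4) = mex{0,1} = 2
g(5) = mex{0,1} = 2
g(6) = mex{0,1,2} = 3
g(7) = mex{1,2} = 0
g(8) = mex{1,2,3} = 0
g(9) = mex{0,2} = 1
g(10) = mex{0,2,3} = 1
g(11) = mex{0,1,3} = 2
g(12) = mex{0,1} = 2
The P-positions (g = 0) in 0..12 are 0, 1, 7, 8.

0, 1, 7, 8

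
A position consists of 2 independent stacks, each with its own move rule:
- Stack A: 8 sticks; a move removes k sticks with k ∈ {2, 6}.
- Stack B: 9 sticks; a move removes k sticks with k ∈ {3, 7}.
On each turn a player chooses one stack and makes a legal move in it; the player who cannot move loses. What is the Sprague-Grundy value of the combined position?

Grundy values for stack A (subtraction set {2, 6}):
g(0) = mex{} = 0
g(1) = mex{} = 0
g(2) = mex{0} = 1
g(3) = mex{0} = 1
g(4) = mex{1} = 0
g(5) = mex{1} = 0
g(6) = mex{0} = 1
g(7) = mex{0} = 1
g(8) = mex{1} = 0
So g(8) = 0.
Grundy values for stack B (subtraction set {3, 7}):
g(0) = mex{} = 0
g(1) = mex{} = 0
g(2) = mex{} = 0
g(3) = mex{0} = 1
g(4) = mex{0} = 1
g(5) = mex{0} = 1
g(6) = mex{1} = 0
g(7) = mex{0,1} = 2
g(8) = mex{0,1} = 2
g(9) = mex{0} = 1
So g(9) = 1.
The value of a disjunctive sum is the nim-sum of the parts.
Combined value = 0 ⊕ 1 = 1.

1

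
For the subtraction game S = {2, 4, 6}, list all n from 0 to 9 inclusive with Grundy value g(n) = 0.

0, 1, 8, 9

Build the Grundy sequence with g(k) = mex{g(k−s) : s ∈ {2, 4, 6}, s ≤ k}:
g(0) = mex{} = 0
g(1) = mex{} = 0
g(2) = mex{0} = 1
g(3) = mex{0} = 1
g(4) = mex{0,1} = 2
g(5) = mex{0,1} = 2
g(6) = mex{0,1,2} = 3
g(7) = mex{0,1,2} = 3
g(8) = mex{1,2,3} = 0
g(9) = mex{1,2,3} = 0
The P-positions (g = 0) in 0..9 are 0, 1, 8, 9.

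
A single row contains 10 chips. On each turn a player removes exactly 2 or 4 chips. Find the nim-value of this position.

Build the Grundy sequence with g(k) = mex{g(k−s) : s ∈ {2, 4}, s ≤ k}:
g(0) = mex{} = 0
g(1) = mex{} = 0
g(2) = mex{0} = 1
g(3) = mex{0} = 1
g(4) = mex{0,1} = 2
g(5) = mex{0,1} = 2
g(6) = mex{1,2} = 0
g(7) = mex{1,2} = 0
g(8) = mex{0,2} = 1
g(9) = mex{0,2} = 1
g(10) = mex{0,1} = 2
So g(10) = 2.

2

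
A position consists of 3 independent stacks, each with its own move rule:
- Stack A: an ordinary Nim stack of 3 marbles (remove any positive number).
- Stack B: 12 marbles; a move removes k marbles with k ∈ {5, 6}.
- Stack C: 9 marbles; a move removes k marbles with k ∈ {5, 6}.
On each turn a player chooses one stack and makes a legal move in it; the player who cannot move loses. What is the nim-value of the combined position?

Stack A is a plain Nim stack of size 3, so its Grundy value is 3.
For stack B, compute g(0), g(1), … with moves {5, 6}:
g(0) = mex{} = 0
g(1) = mex{} = 0
g(2) = mex{} = 0
g(3) = mex{} = 0
g(4) = mex{} = 0
g(5) = mex{0} = 1
g(6) = mex{0} = 1
g(7) = mex{0} = 1
g(8) = mex{0} = 1
g(9) = mex{0} = 1
g(10) = mex{0,1} = 2
g(11) = mex{1} = 0
g(12) = mex{1} = 0
So g(12) = 0.
Grundy values for stack C (subtraction set {5, 6}):
k:     0  1  2  3  4  5  6  7  8  9
g(k):  0  0  0  0  0  1  1  1  1  1
So g(9) = 1.
By the Sprague-Grundy theorem, the Grundy value of a sum of independent games is the XOR of the component values.
Combined value = 3 ⊕ 0 ⊕ 1 = 2.

2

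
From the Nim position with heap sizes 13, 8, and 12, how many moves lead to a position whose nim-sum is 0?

3

Bitwise XOR of the heap sizes:
  1101  (13)
  1000  (8)
  1100  (12)
  ----
  1001  (9)
The overall nim-sum is X = 9. A heap of size p has a winning move iff p XOR X < p (reduce it to p XOR X).
  13: 13 XOR 9 = 4 < 13 — winning move (to 4).
  8: 8 XOR 9 = 1 < 8 — winning move (to 1).
  12: 12 XOR 9 = 5 < 12 — winning move (to 5).
That gives 3 winning moves.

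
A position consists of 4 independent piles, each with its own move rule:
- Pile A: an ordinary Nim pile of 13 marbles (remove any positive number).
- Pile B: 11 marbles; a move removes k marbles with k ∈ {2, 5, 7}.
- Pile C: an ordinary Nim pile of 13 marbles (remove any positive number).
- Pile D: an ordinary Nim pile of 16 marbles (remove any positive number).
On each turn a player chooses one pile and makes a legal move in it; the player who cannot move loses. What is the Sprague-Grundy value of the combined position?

Pile A is a plain Nim pile of size 13, so its Grundy value is 13.
For pile B, compute g(0), g(1), … with moves {2, 5, 7}:
k:     0  1  2  3  4  5  6  7  8  9 10 11
g(k):  0  0  1  1  0  2  1  3  2  2  0  3
So g(11) = 3.
Pile C is a plain Nim pile of size 13, so its Grundy value is 13.
Pile D is a plain Nim pile of size 16, so its Grundy value is 16.
The value of a disjunctive sum is the nim-sum of the parts.
Combined value = 13 XOR 3 XOR 13 XOR 16 = 19.

19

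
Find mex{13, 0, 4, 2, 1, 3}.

5

The values 0, 1, 2, 3, 4 are all present; 5 is the first non-negative integer missing from the set.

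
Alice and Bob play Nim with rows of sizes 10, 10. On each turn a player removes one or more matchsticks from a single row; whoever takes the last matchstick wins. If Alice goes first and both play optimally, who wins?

Bob wins

Nim-sum: 10 ⊕ 10 = 0.
The nim-sum is 0, so this is a P-position: the player to move is in a losing position under optimal play; Alice is about to move from it and so loses — Bob wins.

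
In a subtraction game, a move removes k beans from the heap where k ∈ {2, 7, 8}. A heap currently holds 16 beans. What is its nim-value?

1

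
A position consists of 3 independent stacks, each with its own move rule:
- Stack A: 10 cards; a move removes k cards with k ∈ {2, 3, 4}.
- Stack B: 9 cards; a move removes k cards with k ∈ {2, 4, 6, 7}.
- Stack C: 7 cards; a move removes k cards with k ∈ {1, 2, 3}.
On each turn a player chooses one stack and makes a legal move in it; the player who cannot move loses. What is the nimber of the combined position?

1

For stack A, compute g(0), g(1), … with moves {2, 3, 4}:
k:     0  1  2  3  4  5  6  7  8  9 10
g(k):  0  0  1  1  2  2  0  0  1  1  2
So g(10) = 2.
Build the Grundy sequence for stack B with g(k) = mex{g(k−s) : s ∈ {2, 4, 6, 7}, s ≤ k}:
k:     0  1  2  3  4  5  6  7  8  9
g(k):  0  0  1  1  2  2  3  3  4  0
So g(9) = 0.
Grundy values for stack C (subtraction set {1, 2, 3}):
g(0) = mex{} = 0
g(1) = mex{0} = 1
g(2) = mex{0,1} = 2
g(3) = mex{0,1,2} = 3
g(4) = mex{1,2,3} = 0
g(5) = mex{0,2,3} = 1
g(6) = mex{0,1,3} = 2
g(7) = mex{0,1,2} = 3
So g(7) = 3.
By the Sprague-Grundy theorem, the Grundy value of a sum of independent games is the XOR of the component values.
Combined value = 2 ⊕ 0 ⊕ 3 = 1.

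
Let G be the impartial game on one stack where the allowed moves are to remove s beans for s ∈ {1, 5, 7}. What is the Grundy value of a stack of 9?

1

Compute g(0), g(1), … for moves {1, 5, 7}:
k:     0  1  2  3  4  5  6  7  8  9
g(k):  0  1  0  1  0  1  0  1  0  1
So g(9) = 1.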